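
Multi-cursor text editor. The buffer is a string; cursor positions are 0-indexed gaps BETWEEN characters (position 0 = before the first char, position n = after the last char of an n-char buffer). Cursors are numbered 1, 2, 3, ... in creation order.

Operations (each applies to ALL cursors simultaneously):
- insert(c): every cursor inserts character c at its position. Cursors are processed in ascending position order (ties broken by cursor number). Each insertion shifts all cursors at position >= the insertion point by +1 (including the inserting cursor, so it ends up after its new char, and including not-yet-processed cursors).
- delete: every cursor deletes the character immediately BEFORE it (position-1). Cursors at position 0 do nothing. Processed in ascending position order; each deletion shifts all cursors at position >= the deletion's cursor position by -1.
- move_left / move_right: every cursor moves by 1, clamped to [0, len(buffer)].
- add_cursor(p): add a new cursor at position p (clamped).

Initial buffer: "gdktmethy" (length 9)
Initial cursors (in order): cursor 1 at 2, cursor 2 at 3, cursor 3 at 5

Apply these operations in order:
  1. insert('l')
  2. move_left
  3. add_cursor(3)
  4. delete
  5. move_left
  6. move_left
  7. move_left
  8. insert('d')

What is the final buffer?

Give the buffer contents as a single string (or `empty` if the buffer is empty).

Answer: ddddgltlethy

Derivation:
After op 1 (insert('l')): buffer="gdlkltmlethy" (len 12), cursors c1@3 c2@5 c3@8, authorship ..1.2..3....
After op 2 (move_left): buffer="gdlkltmlethy" (len 12), cursors c1@2 c2@4 c3@7, authorship ..1.2..3....
After op 3 (add_cursor(3)): buffer="gdlkltmlethy" (len 12), cursors c1@2 c4@3 c2@4 c3@7, authorship ..1.2..3....
After op 4 (delete): buffer="gltlethy" (len 8), cursors c1@1 c2@1 c4@1 c3@3, authorship .2.3....
After op 5 (move_left): buffer="gltlethy" (len 8), cursors c1@0 c2@0 c4@0 c3@2, authorship .2.3....
After op 6 (move_left): buffer="gltlethy" (len 8), cursors c1@0 c2@0 c4@0 c3@1, authorship .2.3....
After op 7 (move_left): buffer="gltlethy" (len 8), cursors c1@0 c2@0 c3@0 c4@0, authorship .2.3....
After op 8 (insert('d')): buffer="ddddgltlethy" (len 12), cursors c1@4 c2@4 c3@4 c4@4, authorship 1234.2.3....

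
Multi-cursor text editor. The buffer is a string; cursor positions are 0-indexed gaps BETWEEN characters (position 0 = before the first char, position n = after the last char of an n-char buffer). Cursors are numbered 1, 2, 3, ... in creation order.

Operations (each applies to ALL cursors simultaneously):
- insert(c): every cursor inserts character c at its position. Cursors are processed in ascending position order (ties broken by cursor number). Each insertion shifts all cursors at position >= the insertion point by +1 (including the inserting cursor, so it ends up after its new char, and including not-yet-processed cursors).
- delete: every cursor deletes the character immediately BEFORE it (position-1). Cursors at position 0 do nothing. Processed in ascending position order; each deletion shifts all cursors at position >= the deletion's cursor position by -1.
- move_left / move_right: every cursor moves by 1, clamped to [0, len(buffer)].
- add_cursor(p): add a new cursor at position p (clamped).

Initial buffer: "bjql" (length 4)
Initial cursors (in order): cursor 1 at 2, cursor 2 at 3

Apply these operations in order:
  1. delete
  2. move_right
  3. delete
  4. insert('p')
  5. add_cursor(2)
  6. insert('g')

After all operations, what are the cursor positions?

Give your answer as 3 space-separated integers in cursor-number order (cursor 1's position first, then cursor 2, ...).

Answer: 5 5 5

Derivation:
After op 1 (delete): buffer="bl" (len 2), cursors c1@1 c2@1, authorship ..
After op 2 (move_right): buffer="bl" (len 2), cursors c1@2 c2@2, authorship ..
After op 3 (delete): buffer="" (len 0), cursors c1@0 c2@0, authorship 
After op 4 (insert('p')): buffer="pp" (len 2), cursors c1@2 c2@2, authorship 12
After op 5 (add_cursor(2)): buffer="pp" (len 2), cursors c1@2 c2@2 c3@2, authorship 12
After op 6 (insert('g')): buffer="ppggg" (len 5), cursors c1@5 c2@5 c3@5, authorship 12123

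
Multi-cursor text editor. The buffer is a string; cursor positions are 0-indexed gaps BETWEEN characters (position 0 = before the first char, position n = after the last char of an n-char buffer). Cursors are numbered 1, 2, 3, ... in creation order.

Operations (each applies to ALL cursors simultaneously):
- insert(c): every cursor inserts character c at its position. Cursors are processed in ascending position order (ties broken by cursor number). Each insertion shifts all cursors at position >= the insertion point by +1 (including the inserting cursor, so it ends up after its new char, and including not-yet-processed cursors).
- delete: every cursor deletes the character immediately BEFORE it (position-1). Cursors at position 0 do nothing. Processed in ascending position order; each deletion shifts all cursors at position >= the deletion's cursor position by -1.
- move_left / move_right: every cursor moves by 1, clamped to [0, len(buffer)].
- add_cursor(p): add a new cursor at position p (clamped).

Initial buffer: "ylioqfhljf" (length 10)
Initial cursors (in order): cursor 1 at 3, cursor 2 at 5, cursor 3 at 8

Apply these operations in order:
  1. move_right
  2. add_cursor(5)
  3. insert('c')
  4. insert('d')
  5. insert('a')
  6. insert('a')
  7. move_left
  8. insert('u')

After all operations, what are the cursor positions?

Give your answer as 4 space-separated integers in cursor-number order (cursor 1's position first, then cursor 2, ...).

After op 1 (move_right): buffer="ylioqfhljf" (len 10), cursors c1@4 c2@6 c3@9, authorship ..........
After op 2 (add_cursor(5)): buffer="ylioqfhljf" (len 10), cursors c1@4 c4@5 c2@6 c3@9, authorship ..........
After op 3 (insert('c')): buffer="yliocqcfchljcf" (len 14), cursors c1@5 c4@7 c2@9 c3@13, authorship ....1.4.2...3.
After op 4 (insert('d')): buffer="yliocdqcdfcdhljcdf" (len 18), cursors c1@6 c4@9 c2@12 c3@17, authorship ....11.44.22...33.
After op 5 (insert('a')): buffer="yliocdaqcdafcdahljcdaf" (len 22), cursors c1@7 c4@11 c2@15 c3@21, authorship ....111.444.222...333.
After op 6 (insert('a')): buffer="yliocdaaqcdaafcdaahljcdaaf" (len 26), cursors c1@8 c4@13 c2@18 c3@25, authorship ....1111.4444.2222...3333.
After op 7 (move_left): buffer="yliocdaaqcdaafcdaahljcdaaf" (len 26), cursors c1@7 c4@12 c2@17 c3@24, authorship ....1111.4444.2222...3333.
After op 8 (insert('u')): buffer="yliocdauaqcdauafcdauahljcdauaf" (len 30), cursors c1@8 c4@14 c2@20 c3@28, authorship ....11111.44444.22222...33333.

Answer: 8 20 28 14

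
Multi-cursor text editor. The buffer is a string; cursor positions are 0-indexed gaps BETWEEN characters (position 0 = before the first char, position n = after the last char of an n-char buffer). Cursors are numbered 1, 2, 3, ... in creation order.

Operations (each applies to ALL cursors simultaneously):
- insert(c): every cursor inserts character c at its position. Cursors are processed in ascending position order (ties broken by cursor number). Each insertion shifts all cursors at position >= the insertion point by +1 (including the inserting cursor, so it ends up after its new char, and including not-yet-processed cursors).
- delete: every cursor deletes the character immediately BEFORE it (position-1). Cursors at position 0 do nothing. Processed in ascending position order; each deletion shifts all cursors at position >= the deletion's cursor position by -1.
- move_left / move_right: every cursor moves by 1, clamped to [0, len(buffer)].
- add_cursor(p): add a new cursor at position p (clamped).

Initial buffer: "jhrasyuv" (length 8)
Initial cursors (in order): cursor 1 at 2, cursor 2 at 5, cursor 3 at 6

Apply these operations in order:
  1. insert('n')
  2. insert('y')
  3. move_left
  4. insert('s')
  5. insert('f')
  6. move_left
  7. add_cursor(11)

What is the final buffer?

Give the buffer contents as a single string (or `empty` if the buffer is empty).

After op 1 (insert('n')): buffer="jhnrasnynuv" (len 11), cursors c1@3 c2@7 c3@9, authorship ..1...2.3..
After op 2 (insert('y')): buffer="jhnyrasnyynyuv" (len 14), cursors c1@4 c2@9 c3@12, authorship ..11...22.33..
After op 3 (move_left): buffer="jhnyrasnyynyuv" (len 14), cursors c1@3 c2@8 c3@11, authorship ..11...22.33..
After op 4 (insert('s')): buffer="jhnsyrasnsyynsyuv" (len 17), cursors c1@4 c2@10 c3@14, authorship ..111...222.333..
After op 5 (insert('f')): buffer="jhnsfyrasnsfyynsfyuv" (len 20), cursors c1@5 c2@12 c3@17, authorship ..1111...2222.3333..
After op 6 (move_left): buffer="jhnsfyrasnsfyynsfyuv" (len 20), cursors c1@4 c2@11 c3@16, authorship ..1111...2222.3333..
After op 7 (add_cursor(11)): buffer="jhnsfyrasnsfyynsfyuv" (len 20), cursors c1@4 c2@11 c4@11 c3@16, authorship ..1111...2222.3333..

Answer: jhnsfyrasnsfyynsfyuv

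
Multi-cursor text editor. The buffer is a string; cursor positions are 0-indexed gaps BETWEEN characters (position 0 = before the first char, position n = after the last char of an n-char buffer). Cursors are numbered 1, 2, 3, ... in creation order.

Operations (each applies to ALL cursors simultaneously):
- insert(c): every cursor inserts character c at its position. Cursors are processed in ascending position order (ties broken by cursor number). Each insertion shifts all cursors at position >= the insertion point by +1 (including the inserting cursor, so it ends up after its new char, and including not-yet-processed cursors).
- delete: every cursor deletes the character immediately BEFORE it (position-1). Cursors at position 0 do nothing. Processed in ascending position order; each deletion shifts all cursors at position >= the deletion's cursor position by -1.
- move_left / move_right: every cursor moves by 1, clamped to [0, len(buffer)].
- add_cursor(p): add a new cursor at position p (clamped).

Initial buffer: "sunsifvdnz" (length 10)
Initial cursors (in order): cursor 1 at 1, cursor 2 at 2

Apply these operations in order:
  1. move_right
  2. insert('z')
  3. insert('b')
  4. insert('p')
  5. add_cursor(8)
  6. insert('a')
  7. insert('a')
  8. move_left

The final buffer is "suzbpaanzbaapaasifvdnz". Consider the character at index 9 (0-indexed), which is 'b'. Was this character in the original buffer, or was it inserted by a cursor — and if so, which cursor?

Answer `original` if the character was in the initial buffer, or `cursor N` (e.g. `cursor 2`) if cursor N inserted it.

After op 1 (move_right): buffer="sunsifvdnz" (len 10), cursors c1@2 c2@3, authorship ..........
After op 2 (insert('z')): buffer="suznzsifvdnz" (len 12), cursors c1@3 c2@5, authorship ..1.2.......
After op 3 (insert('b')): buffer="suzbnzbsifvdnz" (len 14), cursors c1@4 c2@7, authorship ..11.22.......
After op 4 (insert('p')): buffer="suzbpnzbpsifvdnz" (len 16), cursors c1@5 c2@9, authorship ..111.222.......
After op 5 (add_cursor(8)): buffer="suzbpnzbpsifvdnz" (len 16), cursors c1@5 c3@8 c2@9, authorship ..111.222.......
After op 6 (insert('a')): buffer="suzbpanzbapasifvdnz" (len 19), cursors c1@6 c3@10 c2@12, authorship ..1111.22322.......
After op 7 (insert('a')): buffer="suzbpaanzbaapaasifvdnz" (len 22), cursors c1@7 c3@12 c2@15, authorship ..11111.2233222.......
After op 8 (move_left): buffer="suzbpaanzbaapaasifvdnz" (len 22), cursors c1@6 c3@11 c2@14, authorship ..11111.2233222.......
Authorship (.=original, N=cursor N): . . 1 1 1 1 1 . 2 2 3 3 2 2 2 . . . . . . .
Index 9: author = 2

Answer: cursor 2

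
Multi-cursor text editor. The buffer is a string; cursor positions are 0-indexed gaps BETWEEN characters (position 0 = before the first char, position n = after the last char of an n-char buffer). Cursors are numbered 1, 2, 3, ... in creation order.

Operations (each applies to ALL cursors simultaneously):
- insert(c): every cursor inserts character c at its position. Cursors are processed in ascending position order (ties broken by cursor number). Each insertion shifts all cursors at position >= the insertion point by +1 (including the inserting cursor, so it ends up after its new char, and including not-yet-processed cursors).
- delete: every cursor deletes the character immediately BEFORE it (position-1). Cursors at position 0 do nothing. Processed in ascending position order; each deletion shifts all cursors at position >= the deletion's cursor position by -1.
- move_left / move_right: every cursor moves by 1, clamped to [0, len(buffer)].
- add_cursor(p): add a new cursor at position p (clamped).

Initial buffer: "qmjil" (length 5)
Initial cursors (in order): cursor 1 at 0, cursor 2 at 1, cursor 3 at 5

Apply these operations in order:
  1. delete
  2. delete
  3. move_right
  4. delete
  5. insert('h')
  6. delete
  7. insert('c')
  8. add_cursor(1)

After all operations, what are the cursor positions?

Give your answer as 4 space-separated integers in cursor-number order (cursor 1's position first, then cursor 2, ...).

After op 1 (delete): buffer="mji" (len 3), cursors c1@0 c2@0 c3@3, authorship ...
After op 2 (delete): buffer="mj" (len 2), cursors c1@0 c2@0 c3@2, authorship ..
After op 3 (move_right): buffer="mj" (len 2), cursors c1@1 c2@1 c3@2, authorship ..
After op 4 (delete): buffer="" (len 0), cursors c1@0 c2@0 c3@0, authorship 
After op 5 (insert('h')): buffer="hhh" (len 3), cursors c1@3 c2@3 c3@3, authorship 123
After op 6 (delete): buffer="" (len 0), cursors c1@0 c2@0 c3@0, authorship 
After op 7 (insert('c')): buffer="ccc" (len 3), cursors c1@3 c2@3 c3@3, authorship 123
After op 8 (add_cursor(1)): buffer="ccc" (len 3), cursors c4@1 c1@3 c2@3 c3@3, authorship 123

Answer: 3 3 3 1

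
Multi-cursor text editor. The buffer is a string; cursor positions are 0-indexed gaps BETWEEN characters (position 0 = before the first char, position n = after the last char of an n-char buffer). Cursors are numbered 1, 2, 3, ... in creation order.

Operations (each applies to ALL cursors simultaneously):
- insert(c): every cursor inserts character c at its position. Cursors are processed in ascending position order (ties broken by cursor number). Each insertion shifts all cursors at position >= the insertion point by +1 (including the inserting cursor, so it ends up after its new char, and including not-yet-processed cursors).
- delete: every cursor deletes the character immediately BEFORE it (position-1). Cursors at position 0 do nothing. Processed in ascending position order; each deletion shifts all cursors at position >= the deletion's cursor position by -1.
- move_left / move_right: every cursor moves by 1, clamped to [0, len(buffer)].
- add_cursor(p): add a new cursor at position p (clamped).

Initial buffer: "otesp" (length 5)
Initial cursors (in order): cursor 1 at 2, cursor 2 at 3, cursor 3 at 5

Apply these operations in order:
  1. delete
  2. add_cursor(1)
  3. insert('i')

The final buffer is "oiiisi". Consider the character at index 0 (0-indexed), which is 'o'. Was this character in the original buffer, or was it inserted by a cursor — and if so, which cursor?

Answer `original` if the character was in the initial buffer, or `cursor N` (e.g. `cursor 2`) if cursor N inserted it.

After op 1 (delete): buffer="os" (len 2), cursors c1@1 c2@1 c3@2, authorship ..
After op 2 (add_cursor(1)): buffer="os" (len 2), cursors c1@1 c2@1 c4@1 c3@2, authorship ..
After op 3 (insert('i')): buffer="oiiisi" (len 6), cursors c1@4 c2@4 c4@4 c3@6, authorship .124.3
Authorship (.=original, N=cursor N): . 1 2 4 . 3
Index 0: author = original

Answer: original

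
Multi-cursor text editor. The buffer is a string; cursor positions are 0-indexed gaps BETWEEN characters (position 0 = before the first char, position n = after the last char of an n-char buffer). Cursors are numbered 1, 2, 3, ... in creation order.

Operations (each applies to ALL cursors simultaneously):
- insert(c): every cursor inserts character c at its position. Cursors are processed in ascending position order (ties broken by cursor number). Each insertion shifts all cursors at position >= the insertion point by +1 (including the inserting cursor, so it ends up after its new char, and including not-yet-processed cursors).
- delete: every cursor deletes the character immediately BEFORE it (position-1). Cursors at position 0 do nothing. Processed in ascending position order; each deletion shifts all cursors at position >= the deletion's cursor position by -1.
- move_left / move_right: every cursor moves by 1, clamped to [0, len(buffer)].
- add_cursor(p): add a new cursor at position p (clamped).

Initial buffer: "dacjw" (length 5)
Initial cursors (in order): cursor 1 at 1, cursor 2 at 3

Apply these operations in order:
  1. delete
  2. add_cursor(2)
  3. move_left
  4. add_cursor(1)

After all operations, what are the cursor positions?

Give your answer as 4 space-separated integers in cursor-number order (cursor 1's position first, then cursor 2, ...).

After op 1 (delete): buffer="ajw" (len 3), cursors c1@0 c2@1, authorship ...
After op 2 (add_cursor(2)): buffer="ajw" (len 3), cursors c1@0 c2@1 c3@2, authorship ...
After op 3 (move_left): buffer="ajw" (len 3), cursors c1@0 c2@0 c3@1, authorship ...
After op 4 (add_cursor(1)): buffer="ajw" (len 3), cursors c1@0 c2@0 c3@1 c4@1, authorship ...

Answer: 0 0 1 1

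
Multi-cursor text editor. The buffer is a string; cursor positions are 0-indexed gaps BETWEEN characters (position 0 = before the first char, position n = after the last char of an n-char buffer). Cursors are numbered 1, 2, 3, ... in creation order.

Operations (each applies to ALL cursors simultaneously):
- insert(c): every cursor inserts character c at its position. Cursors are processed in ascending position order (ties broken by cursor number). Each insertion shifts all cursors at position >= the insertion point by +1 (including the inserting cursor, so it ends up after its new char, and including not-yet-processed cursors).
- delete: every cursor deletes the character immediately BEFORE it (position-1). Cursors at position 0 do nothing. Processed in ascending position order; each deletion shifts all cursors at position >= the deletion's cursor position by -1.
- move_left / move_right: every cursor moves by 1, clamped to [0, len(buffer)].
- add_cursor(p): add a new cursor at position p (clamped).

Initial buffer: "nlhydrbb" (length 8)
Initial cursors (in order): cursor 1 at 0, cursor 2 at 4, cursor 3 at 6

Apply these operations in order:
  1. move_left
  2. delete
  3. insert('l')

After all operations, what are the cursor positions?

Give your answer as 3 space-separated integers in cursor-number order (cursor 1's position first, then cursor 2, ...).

Answer: 1 4 6

Derivation:
After op 1 (move_left): buffer="nlhydrbb" (len 8), cursors c1@0 c2@3 c3@5, authorship ........
After op 2 (delete): buffer="nlyrbb" (len 6), cursors c1@0 c2@2 c3@3, authorship ......
After op 3 (insert('l')): buffer="lnllylrbb" (len 9), cursors c1@1 c2@4 c3@6, authorship 1..2.3...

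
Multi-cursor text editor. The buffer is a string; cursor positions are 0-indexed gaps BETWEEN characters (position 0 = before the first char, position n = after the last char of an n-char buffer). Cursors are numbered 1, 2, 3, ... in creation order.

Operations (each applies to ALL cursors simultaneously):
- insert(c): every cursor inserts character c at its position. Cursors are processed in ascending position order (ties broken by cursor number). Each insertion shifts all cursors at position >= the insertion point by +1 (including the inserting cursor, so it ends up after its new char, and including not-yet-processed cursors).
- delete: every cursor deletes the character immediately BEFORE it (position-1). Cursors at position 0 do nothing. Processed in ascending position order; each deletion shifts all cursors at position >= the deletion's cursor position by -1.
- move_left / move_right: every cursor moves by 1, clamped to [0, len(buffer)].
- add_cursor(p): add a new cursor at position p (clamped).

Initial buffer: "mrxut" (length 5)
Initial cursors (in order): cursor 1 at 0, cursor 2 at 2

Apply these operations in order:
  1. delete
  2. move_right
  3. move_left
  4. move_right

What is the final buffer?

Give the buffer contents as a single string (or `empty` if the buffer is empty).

Answer: mxut

Derivation:
After op 1 (delete): buffer="mxut" (len 4), cursors c1@0 c2@1, authorship ....
After op 2 (move_right): buffer="mxut" (len 4), cursors c1@1 c2@2, authorship ....
After op 3 (move_left): buffer="mxut" (len 4), cursors c1@0 c2@1, authorship ....
After op 4 (move_right): buffer="mxut" (len 4), cursors c1@1 c2@2, authorship ....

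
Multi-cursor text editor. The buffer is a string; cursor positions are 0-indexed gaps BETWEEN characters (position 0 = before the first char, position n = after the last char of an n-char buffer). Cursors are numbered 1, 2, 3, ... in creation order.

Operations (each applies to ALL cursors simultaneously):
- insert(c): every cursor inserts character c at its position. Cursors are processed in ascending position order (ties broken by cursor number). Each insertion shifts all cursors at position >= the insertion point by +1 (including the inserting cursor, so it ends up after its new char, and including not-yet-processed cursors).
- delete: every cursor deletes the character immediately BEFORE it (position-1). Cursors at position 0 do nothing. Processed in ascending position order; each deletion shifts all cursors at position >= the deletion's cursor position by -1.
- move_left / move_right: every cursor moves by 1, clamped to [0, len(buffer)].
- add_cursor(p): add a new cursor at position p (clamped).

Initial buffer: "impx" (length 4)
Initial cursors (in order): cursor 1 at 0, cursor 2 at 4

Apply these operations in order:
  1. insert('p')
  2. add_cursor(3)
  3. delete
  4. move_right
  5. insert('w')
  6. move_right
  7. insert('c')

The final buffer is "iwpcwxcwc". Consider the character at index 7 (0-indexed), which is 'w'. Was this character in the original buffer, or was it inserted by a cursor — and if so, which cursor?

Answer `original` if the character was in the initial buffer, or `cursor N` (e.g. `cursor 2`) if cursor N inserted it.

After op 1 (insert('p')): buffer="pimpxp" (len 6), cursors c1@1 c2@6, authorship 1....2
After op 2 (add_cursor(3)): buffer="pimpxp" (len 6), cursors c1@1 c3@3 c2@6, authorship 1....2
After op 3 (delete): buffer="ipx" (len 3), cursors c1@0 c3@1 c2@3, authorship ...
After op 4 (move_right): buffer="ipx" (len 3), cursors c1@1 c3@2 c2@3, authorship ...
After op 5 (insert('w')): buffer="iwpwxw" (len 6), cursors c1@2 c3@4 c2@6, authorship .1.3.2
After op 6 (move_right): buffer="iwpwxw" (len 6), cursors c1@3 c3@5 c2@6, authorship .1.3.2
After op 7 (insert('c')): buffer="iwpcwxcwc" (len 9), cursors c1@4 c3@7 c2@9, authorship .1.13.322
Authorship (.=original, N=cursor N): . 1 . 1 3 . 3 2 2
Index 7: author = 2

Answer: cursor 2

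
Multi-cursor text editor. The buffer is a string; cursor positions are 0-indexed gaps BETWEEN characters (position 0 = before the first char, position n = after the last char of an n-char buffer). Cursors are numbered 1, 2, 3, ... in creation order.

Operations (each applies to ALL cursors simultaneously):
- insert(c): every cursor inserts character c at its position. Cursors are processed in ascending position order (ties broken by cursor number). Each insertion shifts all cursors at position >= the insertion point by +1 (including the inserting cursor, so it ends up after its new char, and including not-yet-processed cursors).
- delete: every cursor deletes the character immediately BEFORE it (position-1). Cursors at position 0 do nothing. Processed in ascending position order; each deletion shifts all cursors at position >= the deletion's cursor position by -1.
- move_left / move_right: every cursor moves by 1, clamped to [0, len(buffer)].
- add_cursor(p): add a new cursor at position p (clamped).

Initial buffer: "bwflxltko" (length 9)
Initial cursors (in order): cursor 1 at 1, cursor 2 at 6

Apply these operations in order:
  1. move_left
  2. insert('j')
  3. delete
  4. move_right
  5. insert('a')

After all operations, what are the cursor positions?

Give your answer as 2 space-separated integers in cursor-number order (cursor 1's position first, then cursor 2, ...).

After op 1 (move_left): buffer="bwflxltko" (len 9), cursors c1@0 c2@5, authorship .........
After op 2 (insert('j')): buffer="jbwflxjltko" (len 11), cursors c1@1 c2@7, authorship 1.....2....
After op 3 (delete): buffer="bwflxltko" (len 9), cursors c1@0 c2@5, authorship .........
After op 4 (move_right): buffer="bwflxltko" (len 9), cursors c1@1 c2@6, authorship .........
After op 5 (insert('a')): buffer="bawflxlatko" (len 11), cursors c1@2 c2@8, authorship .1.....2...

Answer: 2 8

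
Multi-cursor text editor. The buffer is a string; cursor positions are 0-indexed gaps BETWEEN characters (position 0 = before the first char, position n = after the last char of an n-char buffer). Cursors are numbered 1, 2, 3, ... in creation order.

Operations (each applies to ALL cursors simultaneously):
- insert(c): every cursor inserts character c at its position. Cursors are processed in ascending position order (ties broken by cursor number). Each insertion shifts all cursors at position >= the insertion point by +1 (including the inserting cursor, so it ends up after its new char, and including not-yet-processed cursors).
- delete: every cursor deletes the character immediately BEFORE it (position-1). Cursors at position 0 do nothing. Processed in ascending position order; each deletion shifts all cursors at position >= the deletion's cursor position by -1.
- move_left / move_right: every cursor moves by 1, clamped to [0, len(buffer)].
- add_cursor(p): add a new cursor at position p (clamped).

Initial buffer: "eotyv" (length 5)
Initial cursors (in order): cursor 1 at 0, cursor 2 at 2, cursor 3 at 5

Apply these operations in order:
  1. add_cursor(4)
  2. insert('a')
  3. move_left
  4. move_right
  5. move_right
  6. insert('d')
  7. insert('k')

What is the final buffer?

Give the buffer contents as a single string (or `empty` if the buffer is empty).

Answer: aedkoatdkyavdkadk

Derivation:
After op 1 (add_cursor(4)): buffer="eotyv" (len 5), cursors c1@0 c2@2 c4@4 c3@5, authorship .....
After op 2 (insert('a')): buffer="aeoatyava" (len 9), cursors c1@1 c2@4 c4@7 c3@9, authorship 1..2..4.3
After op 3 (move_left): buffer="aeoatyava" (len 9), cursors c1@0 c2@3 c4@6 c3@8, authorship 1..2..4.3
After op 4 (move_right): buffer="aeoatyava" (len 9), cursors c1@1 c2@4 c4@7 c3@9, authorship 1..2..4.3
After op 5 (move_right): buffer="aeoatyava" (len 9), cursors c1@2 c2@5 c4@8 c3@9, authorship 1..2..4.3
After op 6 (insert('d')): buffer="aedoatdyavdad" (len 13), cursors c1@3 c2@7 c4@11 c3@13, authorship 1.1.2.2.4.433
After op 7 (insert('k')): buffer="aedkoatdkyavdkadk" (len 17), cursors c1@4 c2@9 c4@14 c3@17, authorship 1.11.2.22.4.44333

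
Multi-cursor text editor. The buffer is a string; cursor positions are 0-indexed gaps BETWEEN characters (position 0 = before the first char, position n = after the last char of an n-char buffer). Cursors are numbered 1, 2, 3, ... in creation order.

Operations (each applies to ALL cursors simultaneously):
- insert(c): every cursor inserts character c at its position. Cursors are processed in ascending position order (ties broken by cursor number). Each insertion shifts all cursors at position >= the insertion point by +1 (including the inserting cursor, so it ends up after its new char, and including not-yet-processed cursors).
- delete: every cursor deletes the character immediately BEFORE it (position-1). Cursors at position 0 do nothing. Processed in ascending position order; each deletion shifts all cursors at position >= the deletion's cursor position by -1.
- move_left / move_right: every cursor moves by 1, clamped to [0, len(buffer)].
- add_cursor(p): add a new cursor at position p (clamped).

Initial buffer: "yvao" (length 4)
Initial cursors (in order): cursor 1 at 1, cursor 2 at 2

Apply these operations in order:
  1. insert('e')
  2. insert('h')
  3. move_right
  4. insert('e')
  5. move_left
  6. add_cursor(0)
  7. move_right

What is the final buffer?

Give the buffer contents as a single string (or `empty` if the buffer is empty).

Answer: yehveehaeo

Derivation:
After op 1 (insert('e')): buffer="yeveao" (len 6), cursors c1@2 c2@4, authorship .1.2..
After op 2 (insert('h')): buffer="yehvehao" (len 8), cursors c1@3 c2@6, authorship .11.22..
After op 3 (move_right): buffer="yehvehao" (len 8), cursors c1@4 c2@7, authorship .11.22..
After op 4 (insert('e')): buffer="yehveehaeo" (len 10), cursors c1@5 c2@9, authorship .11.122.2.
After op 5 (move_left): buffer="yehveehaeo" (len 10), cursors c1@4 c2@8, authorship .11.122.2.
After op 6 (add_cursor(0)): buffer="yehveehaeo" (len 10), cursors c3@0 c1@4 c2@8, authorship .11.122.2.
After op 7 (move_right): buffer="yehveehaeo" (len 10), cursors c3@1 c1@5 c2@9, authorship .11.122.2.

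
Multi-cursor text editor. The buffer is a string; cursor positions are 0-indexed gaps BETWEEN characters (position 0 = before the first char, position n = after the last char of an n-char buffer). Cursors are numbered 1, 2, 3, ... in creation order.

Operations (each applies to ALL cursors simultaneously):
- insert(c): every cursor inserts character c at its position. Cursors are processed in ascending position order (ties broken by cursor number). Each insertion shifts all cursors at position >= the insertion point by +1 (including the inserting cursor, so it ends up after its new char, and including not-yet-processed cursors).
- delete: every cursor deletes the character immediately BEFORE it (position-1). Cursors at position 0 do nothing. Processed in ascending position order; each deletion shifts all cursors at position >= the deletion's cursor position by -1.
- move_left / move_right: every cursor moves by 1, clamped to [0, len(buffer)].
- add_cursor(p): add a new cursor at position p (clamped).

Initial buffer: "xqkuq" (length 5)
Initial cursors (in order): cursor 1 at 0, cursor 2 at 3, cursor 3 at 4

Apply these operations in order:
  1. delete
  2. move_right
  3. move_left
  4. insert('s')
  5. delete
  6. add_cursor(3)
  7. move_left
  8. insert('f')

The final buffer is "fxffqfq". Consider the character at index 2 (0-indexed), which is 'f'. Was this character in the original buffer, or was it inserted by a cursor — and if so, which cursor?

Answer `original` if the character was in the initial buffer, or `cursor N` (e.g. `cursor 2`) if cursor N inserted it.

Answer: cursor 2

Derivation:
After op 1 (delete): buffer="xqq" (len 3), cursors c1@0 c2@2 c3@2, authorship ...
After op 2 (move_right): buffer="xqq" (len 3), cursors c1@1 c2@3 c3@3, authorship ...
After op 3 (move_left): buffer="xqq" (len 3), cursors c1@0 c2@2 c3@2, authorship ...
After op 4 (insert('s')): buffer="sxqssq" (len 6), cursors c1@1 c2@5 c3@5, authorship 1..23.
After op 5 (delete): buffer="xqq" (len 3), cursors c1@0 c2@2 c3@2, authorship ...
After op 6 (add_cursor(3)): buffer="xqq" (len 3), cursors c1@0 c2@2 c3@2 c4@3, authorship ...
After op 7 (move_left): buffer="xqq" (len 3), cursors c1@0 c2@1 c3@1 c4@2, authorship ...
After op 8 (insert('f')): buffer="fxffqfq" (len 7), cursors c1@1 c2@4 c3@4 c4@6, authorship 1.23.4.
Authorship (.=original, N=cursor N): 1 . 2 3 . 4 .
Index 2: author = 2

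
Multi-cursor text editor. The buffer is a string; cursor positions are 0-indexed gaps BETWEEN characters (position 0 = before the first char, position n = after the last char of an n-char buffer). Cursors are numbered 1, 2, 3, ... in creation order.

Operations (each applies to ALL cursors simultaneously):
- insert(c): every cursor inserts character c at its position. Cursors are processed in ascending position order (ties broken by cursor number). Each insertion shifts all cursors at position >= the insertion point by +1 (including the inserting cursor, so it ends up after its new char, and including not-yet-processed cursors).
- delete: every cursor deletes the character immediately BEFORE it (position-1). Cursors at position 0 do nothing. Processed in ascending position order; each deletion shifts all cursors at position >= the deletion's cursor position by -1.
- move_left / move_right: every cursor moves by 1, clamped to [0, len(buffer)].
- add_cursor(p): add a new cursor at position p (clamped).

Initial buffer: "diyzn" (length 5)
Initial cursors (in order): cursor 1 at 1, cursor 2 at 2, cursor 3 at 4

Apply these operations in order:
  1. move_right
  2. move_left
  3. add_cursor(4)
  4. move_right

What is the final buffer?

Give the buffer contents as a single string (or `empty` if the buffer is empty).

Answer: diyzn

Derivation:
After op 1 (move_right): buffer="diyzn" (len 5), cursors c1@2 c2@3 c3@5, authorship .....
After op 2 (move_left): buffer="diyzn" (len 5), cursors c1@1 c2@2 c3@4, authorship .....
After op 3 (add_cursor(4)): buffer="diyzn" (len 5), cursors c1@1 c2@2 c3@4 c4@4, authorship .....
After op 4 (move_right): buffer="diyzn" (len 5), cursors c1@2 c2@3 c3@5 c4@5, authorship .....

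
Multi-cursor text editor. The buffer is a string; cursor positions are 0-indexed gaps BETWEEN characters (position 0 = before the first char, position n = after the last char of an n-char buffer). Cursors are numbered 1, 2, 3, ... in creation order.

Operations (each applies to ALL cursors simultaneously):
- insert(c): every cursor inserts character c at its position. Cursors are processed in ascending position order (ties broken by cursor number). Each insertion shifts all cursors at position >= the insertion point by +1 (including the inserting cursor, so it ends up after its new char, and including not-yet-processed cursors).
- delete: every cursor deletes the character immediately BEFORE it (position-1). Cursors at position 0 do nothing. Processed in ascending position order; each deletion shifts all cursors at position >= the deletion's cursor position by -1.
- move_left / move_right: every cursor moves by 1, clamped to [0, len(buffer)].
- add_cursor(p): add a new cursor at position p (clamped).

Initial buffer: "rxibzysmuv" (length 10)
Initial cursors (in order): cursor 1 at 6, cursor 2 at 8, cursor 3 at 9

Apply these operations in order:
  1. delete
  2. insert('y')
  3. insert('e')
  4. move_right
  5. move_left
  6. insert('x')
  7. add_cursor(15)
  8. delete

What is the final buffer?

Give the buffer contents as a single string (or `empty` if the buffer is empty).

Answer: rxibzyesyyev

Derivation:
After op 1 (delete): buffer="rxibzsv" (len 7), cursors c1@5 c2@6 c3@6, authorship .......
After op 2 (insert('y')): buffer="rxibzysyyv" (len 10), cursors c1@6 c2@9 c3@9, authorship .....1.23.
After op 3 (insert('e')): buffer="rxibzyesyyeev" (len 13), cursors c1@7 c2@12 c3@12, authorship .....11.2323.
After op 4 (move_right): buffer="rxibzyesyyeev" (len 13), cursors c1@8 c2@13 c3@13, authorship .....11.2323.
After op 5 (move_left): buffer="rxibzyesyyeev" (len 13), cursors c1@7 c2@12 c3@12, authorship .....11.2323.
After op 6 (insert('x')): buffer="rxibzyexsyyeexxv" (len 16), cursors c1@8 c2@15 c3@15, authorship .....111.232323.
After op 7 (add_cursor(15)): buffer="rxibzyexsyyeexxv" (len 16), cursors c1@8 c2@15 c3@15 c4@15, authorship .....111.232323.
After op 8 (delete): buffer="rxibzyesyyev" (len 12), cursors c1@7 c2@11 c3@11 c4@11, authorship .....11.232.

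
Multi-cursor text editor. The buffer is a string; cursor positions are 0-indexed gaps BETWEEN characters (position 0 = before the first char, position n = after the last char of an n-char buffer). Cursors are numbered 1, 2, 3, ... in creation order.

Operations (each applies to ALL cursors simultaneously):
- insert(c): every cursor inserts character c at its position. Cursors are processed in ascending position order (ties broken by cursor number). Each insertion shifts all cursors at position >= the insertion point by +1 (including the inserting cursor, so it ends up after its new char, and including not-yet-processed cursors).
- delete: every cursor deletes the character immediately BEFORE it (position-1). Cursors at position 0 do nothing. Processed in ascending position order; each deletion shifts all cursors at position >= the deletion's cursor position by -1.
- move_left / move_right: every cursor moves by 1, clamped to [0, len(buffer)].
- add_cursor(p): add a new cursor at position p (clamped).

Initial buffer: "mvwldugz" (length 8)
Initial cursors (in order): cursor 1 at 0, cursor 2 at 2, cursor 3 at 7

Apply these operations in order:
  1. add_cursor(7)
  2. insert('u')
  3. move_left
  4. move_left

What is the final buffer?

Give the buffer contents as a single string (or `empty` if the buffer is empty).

After op 1 (add_cursor(7)): buffer="mvwldugz" (len 8), cursors c1@0 c2@2 c3@7 c4@7, authorship ........
After op 2 (insert('u')): buffer="umvuwlduguuz" (len 12), cursors c1@1 c2@4 c3@11 c4@11, authorship 1..2.....34.
After op 3 (move_left): buffer="umvuwlduguuz" (len 12), cursors c1@0 c2@3 c3@10 c4@10, authorship 1..2.....34.
After op 4 (move_left): buffer="umvuwlduguuz" (len 12), cursors c1@0 c2@2 c3@9 c4@9, authorship 1..2.....34.

Answer: umvuwlduguuz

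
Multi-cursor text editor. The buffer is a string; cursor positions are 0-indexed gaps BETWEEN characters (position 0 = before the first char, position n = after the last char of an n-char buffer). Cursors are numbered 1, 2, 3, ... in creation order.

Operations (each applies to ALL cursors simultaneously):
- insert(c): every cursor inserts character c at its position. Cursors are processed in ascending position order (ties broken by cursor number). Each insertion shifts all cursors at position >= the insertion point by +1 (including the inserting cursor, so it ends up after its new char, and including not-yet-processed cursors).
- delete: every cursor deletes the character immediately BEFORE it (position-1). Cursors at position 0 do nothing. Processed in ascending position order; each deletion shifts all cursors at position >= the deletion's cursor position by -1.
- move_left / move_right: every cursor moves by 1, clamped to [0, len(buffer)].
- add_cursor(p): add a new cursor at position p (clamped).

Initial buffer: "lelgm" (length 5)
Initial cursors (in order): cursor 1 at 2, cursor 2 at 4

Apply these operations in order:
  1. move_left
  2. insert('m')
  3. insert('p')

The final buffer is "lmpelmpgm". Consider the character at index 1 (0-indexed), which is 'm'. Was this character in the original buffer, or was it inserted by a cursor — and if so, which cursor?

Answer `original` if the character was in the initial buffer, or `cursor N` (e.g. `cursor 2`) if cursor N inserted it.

Answer: cursor 1

Derivation:
After op 1 (move_left): buffer="lelgm" (len 5), cursors c1@1 c2@3, authorship .....
After op 2 (insert('m')): buffer="lmelmgm" (len 7), cursors c1@2 c2@5, authorship .1..2..
After op 3 (insert('p')): buffer="lmpelmpgm" (len 9), cursors c1@3 c2@7, authorship .11..22..
Authorship (.=original, N=cursor N): . 1 1 . . 2 2 . .
Index 1: author = 1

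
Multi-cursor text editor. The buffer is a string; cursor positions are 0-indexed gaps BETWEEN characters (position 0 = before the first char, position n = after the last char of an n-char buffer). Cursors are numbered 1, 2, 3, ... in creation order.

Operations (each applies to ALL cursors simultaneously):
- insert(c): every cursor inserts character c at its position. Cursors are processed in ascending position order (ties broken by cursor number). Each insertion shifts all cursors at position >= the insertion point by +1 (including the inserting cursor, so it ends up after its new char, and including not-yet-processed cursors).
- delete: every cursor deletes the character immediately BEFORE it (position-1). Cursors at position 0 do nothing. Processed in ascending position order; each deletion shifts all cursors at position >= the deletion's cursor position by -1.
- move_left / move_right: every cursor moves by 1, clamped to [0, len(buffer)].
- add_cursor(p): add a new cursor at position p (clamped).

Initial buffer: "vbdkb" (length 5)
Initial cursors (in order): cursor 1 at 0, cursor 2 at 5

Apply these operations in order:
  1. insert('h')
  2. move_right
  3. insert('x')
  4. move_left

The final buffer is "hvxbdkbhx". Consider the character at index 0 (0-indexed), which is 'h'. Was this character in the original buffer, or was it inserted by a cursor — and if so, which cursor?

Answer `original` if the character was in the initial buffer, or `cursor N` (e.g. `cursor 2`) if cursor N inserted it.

Answer: cursor 1

Derivation:
After op 1 (insert('h')): buffer="hvbdkbh" (len 7), cursors c1@1 c2@7, authorship 1.....2
After op 2 (move_right): buffer="hvbdkbh" (len 7), cursors c1@2 c2@7, authorship 1.....2
After op 3 (insert('x')): buffer="hvxbdkbhx" (len 9), cursors c1@3 c2@9, authorship 1.1....22
After op 4 (move_left): buffer="hvxbdkbhx" (len 9), cursors c1@2 c2@8, authorship 1.1....22
Authorship (.=original, N=cursor N): 1 . 1 . . . . 2 2
Index 0: author = 1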